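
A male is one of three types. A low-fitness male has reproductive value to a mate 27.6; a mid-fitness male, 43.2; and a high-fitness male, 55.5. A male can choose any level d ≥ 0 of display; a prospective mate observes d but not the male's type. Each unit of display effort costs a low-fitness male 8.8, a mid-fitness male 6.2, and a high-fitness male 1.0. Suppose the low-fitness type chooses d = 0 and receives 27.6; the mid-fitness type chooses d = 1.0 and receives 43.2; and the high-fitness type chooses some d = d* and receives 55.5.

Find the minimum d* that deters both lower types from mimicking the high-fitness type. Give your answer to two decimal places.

3.17

Low-fitness type (on-path payoff 27.6) won't mimic when 27.6 ≥ 55.5 − 8.8·d*, i.e. d* ≥ 3.17.
Mid-fitness type (on-path payoff 43.2 − 6.2×1.0 = 37) won't mimic when 37 ≥ 55.5 − 6.2·d*, i.e. d* ≥ 2.98.
Both must hold, so d* = max(3.17, 2.98) = 3.17. The low-fitness type's constraint binds.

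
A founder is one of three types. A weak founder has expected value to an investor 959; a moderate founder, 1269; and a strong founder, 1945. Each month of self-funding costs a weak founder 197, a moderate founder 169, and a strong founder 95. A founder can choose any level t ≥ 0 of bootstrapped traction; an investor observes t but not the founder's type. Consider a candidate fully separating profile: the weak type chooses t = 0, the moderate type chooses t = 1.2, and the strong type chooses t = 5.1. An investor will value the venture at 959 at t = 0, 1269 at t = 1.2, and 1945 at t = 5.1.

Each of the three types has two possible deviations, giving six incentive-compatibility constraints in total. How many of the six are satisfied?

Weak (own payoff 959): to t=1.2 gives 1269 − 197×1.2 = 1032.6 → profitable ✗; to t=5.1 gives 1945 − 197×5.1 = 940.3 → no gain ✓.
Moderate (own payoff 1269 − 169×1.2 = 1066.2): to t=0 gives 959 → no gain ✓; to t=5.1 gives 1945 − 169×5.1 = 1083.1 → profitable ✗.
Strong (own payoff 1945 − 95×5.1 = 1460.5): to t=0 gives 959 → no gain ✓; to t=1.2 gives 1269 − 95×1.2 = 1155 → no gain ✓.
4 of the 6 constraints hold; not an equilibrium.

4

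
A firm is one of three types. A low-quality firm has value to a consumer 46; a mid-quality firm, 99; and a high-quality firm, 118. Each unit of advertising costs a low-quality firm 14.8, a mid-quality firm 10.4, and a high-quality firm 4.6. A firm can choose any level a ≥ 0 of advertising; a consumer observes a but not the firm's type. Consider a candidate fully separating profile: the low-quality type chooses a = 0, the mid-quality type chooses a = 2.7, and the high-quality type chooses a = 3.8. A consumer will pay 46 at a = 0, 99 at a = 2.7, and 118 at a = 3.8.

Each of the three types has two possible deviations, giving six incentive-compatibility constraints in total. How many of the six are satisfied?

Mid-quality (own payoff 99 − 10.4×2.7 = 70.92): to a=0 gives 46 → no gain ✓; to a=3.8 gives 118 − 10.4×3.8 = 78.48 → profitable ✗.
Low-quality (own payoff 46): to a=2.7 gives 99 − 14.8×2.7 = 59.04 → profitable ✗; to a=3.8 gives 118 − 14.8×3.8 = 61.76 → profitable ✗.
High-quality (own payoff 118 − 4.6×3.8 = 100.52): to a=0 gives 46 → no gain ✓; to a=2.7 gives 99 − 4.6×2.7 = 86.58 → no gain ✓.
3 of the 6 constraints hold; not an equilibrium.

3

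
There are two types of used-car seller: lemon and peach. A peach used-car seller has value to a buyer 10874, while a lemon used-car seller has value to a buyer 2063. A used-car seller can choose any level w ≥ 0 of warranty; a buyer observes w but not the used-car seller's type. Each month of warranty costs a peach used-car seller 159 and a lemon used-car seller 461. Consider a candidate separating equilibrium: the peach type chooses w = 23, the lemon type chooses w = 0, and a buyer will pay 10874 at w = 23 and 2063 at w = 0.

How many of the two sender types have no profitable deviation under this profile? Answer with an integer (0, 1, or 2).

2

Lemon type: stay at 0 → 2063; mimic → 10874 − 461 × 23 = 271. IC holds (2063 ≥ 271).
Peach type: signal → 10874 − 159 × 23 = 7217; deviate to 0 → 2063. IC holds (7217 ≥ 2063).
2 of 2 constraints hold, so this is a separating equilibrium.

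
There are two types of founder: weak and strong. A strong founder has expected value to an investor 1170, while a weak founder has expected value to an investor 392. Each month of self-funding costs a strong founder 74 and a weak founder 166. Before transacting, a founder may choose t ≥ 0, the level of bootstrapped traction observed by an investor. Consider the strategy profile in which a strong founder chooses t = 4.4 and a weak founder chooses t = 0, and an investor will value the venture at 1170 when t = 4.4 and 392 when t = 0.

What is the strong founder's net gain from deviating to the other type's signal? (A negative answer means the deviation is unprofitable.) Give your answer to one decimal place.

-452.4

Playing t = 4.4 the strong founder receives 1170 − 74 × 4.4 = 844.4.
Deviating to t = 0 yields 392 instead.
Gain from deviating: 392 − 844.4 = -452.4.
The gain is negative, so the strong type's incentive-compatibility constraint is satisfied.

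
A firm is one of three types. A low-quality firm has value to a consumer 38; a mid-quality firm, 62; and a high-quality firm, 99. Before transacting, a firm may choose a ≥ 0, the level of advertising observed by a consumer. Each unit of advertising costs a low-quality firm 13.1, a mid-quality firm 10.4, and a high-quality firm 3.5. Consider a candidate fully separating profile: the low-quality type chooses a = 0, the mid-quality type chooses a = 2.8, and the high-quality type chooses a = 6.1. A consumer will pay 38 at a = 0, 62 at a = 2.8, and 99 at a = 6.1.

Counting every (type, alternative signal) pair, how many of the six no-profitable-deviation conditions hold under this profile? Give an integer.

4

Low-quality (own payoff 38): to a=2.8 gives 62 − 13.1×2.8 = 25.32 → no gain ✓; to a=6.1 gives 99 − 13.1×6.1 = 19.09 → no gain ✓.
High-quality (own payoff 99 − 3.5×6.1 = 77.65): to a=0 gives 38 → no gain ✓; to a=2.8 gives 62 − 3.5×2.8 = 52.2 → no gain ✓.
Mid-quality (own payoff 62 − 10.4×2.8 = 32.88): to a=0 gives 38 → profitable ✗; to a=6.1 gives 99 − 10.4×6.1 = 35.56 → profitable ✗.
4 of the 6 constraints hold; not an equilibrium.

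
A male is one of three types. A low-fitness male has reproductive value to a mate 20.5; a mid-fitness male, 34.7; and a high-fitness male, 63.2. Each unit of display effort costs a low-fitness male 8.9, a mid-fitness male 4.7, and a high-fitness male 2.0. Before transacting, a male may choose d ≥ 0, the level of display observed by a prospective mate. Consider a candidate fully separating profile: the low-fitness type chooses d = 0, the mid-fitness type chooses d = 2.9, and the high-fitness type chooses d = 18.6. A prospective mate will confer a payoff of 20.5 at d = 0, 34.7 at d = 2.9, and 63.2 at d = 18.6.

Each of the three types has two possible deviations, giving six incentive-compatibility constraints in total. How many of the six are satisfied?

5

Mid-fitness (own payoff 34.7 − 4.7×2.9 = 21.07): to d=0 gives 20.5 → no gain ✓; to d=18.6 gives 63.2 − 4.7×18.6 = -24.22 → no gain ✓.
High-fitness (own payoff 63.2 − 2.0×18.6 = 26): to d=0 gives 20.5 → no gain ✓; to d=2.9 gives 34.7 − 2.0×2.9 = 28.9 → profitable ✗.
Low-fitness (own payoff 20.5): to d=2.9 gives 34.7 − 8.9×2.9 = 8.89 → no gain ✓; to d=18.6 gives 63.2 − 8.9×18.6 = -102.34 → no gain ✓.
5 of the 6 constraints hold; not an equilibrium.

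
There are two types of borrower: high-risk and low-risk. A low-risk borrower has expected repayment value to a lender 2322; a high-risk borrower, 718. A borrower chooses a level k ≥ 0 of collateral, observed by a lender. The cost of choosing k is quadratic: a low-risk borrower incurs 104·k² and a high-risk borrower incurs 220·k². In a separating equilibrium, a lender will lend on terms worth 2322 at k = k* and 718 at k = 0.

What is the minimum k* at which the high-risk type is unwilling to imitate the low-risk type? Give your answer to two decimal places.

The high-risk type at k = 0 receives 718; imitating at k* yields 2322 − 220·k*².
Indifference: 718 = 2322 − 220·k*², so k*² = (2322 − 718) / 220 ≈ 7.2909.
k* = √7.2909 ≈ 2.70.

2.70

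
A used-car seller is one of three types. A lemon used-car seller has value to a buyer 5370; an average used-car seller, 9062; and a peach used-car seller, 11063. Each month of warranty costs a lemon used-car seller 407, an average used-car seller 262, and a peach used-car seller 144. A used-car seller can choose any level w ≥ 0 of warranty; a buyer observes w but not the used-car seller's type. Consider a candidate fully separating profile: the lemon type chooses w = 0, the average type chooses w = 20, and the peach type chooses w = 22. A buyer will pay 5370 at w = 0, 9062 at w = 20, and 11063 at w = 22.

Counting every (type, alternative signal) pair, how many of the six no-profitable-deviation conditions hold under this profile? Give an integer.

Average (own payoff 9062 − 262×20 = 3822): to w=0 gives 5370 → profitable ✗; to w=22 gives 11063 − 262×22 = 5299 → profitable ✗.
Lemon (own payoff 5370): to w=20 gives 9062 − 407×20 = 922 → no gain ✓; to w=22 gives 11063 − 407×22 = 2109 → no gain ✓.
Peach (own payoff 11063 − 144×22 = 7895): to w=0 gives 5370 → no gain ✓; to w=20 gives 9062 − 144×20 = 6182 → no gain ✓.
4 of the 6 constraints hold; not an equilibrium.

4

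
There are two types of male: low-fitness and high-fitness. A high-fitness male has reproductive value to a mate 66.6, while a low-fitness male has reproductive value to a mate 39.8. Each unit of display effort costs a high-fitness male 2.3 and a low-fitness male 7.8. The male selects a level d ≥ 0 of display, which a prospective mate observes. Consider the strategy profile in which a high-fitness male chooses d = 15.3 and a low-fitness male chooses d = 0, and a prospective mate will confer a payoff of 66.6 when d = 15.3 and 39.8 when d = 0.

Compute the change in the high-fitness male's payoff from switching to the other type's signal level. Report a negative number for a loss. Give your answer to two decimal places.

Playing d = 15.3 the high-fitness male receives 66.6 − 2.3 × 15.3 = 31.41.
Deviating to d = 0 yields 39.8 instead.
Gain from deviating: 39.8 − 31.41 = 8.39.
The gain is positive, so the high-fitness type's incentive-compatibility constraint is violated — this profile is not a separating equilibrium.

8.39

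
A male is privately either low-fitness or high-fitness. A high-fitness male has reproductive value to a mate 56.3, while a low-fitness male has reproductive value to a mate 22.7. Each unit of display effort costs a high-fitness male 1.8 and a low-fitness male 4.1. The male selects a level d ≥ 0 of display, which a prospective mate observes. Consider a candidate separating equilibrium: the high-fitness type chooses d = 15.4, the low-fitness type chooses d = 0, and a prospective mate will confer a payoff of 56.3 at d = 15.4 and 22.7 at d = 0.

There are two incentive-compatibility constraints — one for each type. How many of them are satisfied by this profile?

2

Low-fitness type: stay at 0 → 22.7; mimic → 56.3 − 4.1 × 15.4 = -6.84. IC holds (22.7 ≥ -6.84).
High-fitness type: signal → 56.3 − 1.8 × 15.4 = 28.58; deviate to 0 → 22.7. IC holds (28.58 ≥ 22.7).
2 of 2 constraints hold, so this is a separating equilibrium.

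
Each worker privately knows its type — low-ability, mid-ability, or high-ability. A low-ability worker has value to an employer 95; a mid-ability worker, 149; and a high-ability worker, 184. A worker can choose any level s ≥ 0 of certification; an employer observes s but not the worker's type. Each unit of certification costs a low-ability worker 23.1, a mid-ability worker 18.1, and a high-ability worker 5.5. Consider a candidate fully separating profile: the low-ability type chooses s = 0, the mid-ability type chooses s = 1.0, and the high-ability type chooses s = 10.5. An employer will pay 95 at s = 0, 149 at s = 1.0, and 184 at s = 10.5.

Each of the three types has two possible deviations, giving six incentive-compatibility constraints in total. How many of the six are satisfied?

4

High-ability (own payoff 184 − 5.5×10.5 = 126.25): to s=0 gives 95 → no gain ✓; to s=1.0 gives 149 − 5.5×1.0 = 143.5 → profitable ✗.
Mid-ability (own payoff 149 − 18.1×1.0 = 130.9): to s=0 gives 95 → no gain ✓; to s=10.5 gives 184 − 18.1×10.5 = -6.05 → no gain ✓.
Low-ability (own payoff 95): to s=1.0 gives 149 − 23.1×1.0 = 125.9 → profitable ✗; to s=10.5 gives 184 − 23.1×10.5 = -58.55 → no gain ✓.
4 of the 6 constraints hold; not an equilibrium.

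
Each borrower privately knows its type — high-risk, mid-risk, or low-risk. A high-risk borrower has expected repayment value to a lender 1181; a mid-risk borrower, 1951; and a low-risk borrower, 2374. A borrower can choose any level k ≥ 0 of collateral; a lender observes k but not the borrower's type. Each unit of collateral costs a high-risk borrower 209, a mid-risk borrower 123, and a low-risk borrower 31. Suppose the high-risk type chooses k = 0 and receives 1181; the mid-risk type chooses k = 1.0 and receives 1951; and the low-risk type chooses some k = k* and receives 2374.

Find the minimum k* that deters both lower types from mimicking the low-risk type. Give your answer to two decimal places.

Mid-risk type (on-path payoff 1951 − 123×1.0 = 1828) won't mimic when 1828 ≥ 2374 − 123·k*, i.e. k* ≥ 4.44.
High-risk type (on-path payoff 1181) won't mimic when 1181 ≥ 2374 − 209·k*, i.e. k* ≥ 5.71.
Both must hold, so k* = max(5.71, 4.44) = 5.71. The high-risk type's constraint binds.

5.71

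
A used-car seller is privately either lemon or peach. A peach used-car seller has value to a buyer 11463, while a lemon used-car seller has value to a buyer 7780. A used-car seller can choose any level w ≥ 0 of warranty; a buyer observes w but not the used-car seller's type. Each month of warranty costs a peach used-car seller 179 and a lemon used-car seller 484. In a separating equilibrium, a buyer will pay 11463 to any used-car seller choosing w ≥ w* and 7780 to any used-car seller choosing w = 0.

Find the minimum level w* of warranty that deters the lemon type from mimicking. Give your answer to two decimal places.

A lemon used-car seller choosing w = 0 receives 7780.
Imitating at w* instead would pay 11463 at cost 484·w*, netting 11463 − 484·w*.
Indifference: 7780 = 11463 − 484·w*, so w* = (11463 − 7780) / 484 ≈ 7.61.
This is the lemon type's binding incentive-compatibility constraint; any w ≥ 7.61 sustains separation on that side.

7.61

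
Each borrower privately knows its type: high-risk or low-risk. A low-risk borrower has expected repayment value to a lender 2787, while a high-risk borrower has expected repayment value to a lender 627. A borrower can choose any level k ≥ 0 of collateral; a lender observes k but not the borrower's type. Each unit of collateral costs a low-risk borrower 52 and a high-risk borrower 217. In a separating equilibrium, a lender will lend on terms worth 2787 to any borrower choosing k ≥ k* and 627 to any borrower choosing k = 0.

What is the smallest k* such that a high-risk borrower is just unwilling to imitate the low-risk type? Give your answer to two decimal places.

A high-risk borrower choosing k = 0 receives 627.
Imitating at k* instead would pay 2787 at cost 217·k*, netting 2787 − 217·k*.
Indifference: 627 = 2787 − 217·k*, so k* = (2787 − 627) / 217 ≈ 9.95.
At k* the high-risk type's incentive constraint just binds; the low-risk type strictly prefers k* since its per-unit cost is lower.

9.95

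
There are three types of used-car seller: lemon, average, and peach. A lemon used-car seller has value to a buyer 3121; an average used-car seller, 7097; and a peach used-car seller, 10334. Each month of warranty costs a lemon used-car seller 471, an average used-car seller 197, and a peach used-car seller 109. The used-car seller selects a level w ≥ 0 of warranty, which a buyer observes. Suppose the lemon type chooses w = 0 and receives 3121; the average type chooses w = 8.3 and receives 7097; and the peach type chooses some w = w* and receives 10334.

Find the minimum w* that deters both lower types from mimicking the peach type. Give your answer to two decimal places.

Average type (on-path payoff 7097 − 197×8.3 = 5461.9) won't mimic when 5461.9 ≥ 10334 − 197·w*, i.e. w* ≥ 24.73.
Lemon type (on-path payoff 3121) won't mimic when 3121 ≥ 10334 − 471·w*, i.e. w* ≥ 15.31.
Both must hold, so w* = max(15.31, 24.73) = 24.73. The average type's constraint binds.

24.73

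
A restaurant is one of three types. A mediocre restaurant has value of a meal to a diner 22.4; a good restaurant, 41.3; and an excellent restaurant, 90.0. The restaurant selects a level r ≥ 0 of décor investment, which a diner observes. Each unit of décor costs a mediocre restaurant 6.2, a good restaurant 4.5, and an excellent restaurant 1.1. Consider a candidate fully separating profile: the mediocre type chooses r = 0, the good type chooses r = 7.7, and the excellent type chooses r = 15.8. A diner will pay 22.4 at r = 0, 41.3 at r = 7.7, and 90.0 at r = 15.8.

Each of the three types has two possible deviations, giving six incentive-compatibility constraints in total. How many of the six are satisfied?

4

Good (own payoff 41.3 − 4.5×7.7 = 6.65): to r=0 gives 22.4 → profitable ✗; to r=15.8 gives 90.0 − 4.5×15.8 = 18.9 → profitable ✗.
Mediocre (own payoff 22.4): to r=7.7 gives 41.3 − 6.2×7.7 = -6.44 → no gain ✓; to r=15.8 gives 90.0 − 6.2×15.8 = -7.96 → no gain ✓.
Excellent (own payoff 90.0 − 1.1×15.8 = 72.62): to r=0 gives 22.4 → no gain ✓; to r=7.7 gives 41.3 − 1.1×7.7 = 32.83 → no gain ✓.
4 of the 6 constraints hold; not an equilibrium.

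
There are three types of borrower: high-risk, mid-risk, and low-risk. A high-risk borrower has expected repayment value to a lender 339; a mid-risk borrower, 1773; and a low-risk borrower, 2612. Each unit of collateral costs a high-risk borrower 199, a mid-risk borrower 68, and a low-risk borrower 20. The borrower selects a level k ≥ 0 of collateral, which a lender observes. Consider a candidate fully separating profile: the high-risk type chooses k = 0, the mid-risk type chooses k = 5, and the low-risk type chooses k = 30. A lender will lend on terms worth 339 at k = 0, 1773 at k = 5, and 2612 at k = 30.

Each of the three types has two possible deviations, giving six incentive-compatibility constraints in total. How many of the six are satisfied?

Mid-risk (own payoff 1773 − 68×5 = 1433): to k=0 gives 339 → no gain ✓; to k=30 gives 2612 − 68×30 = 572 → no gain ✓.
Low-risk (own payoff 2612 − 20×30 = 2012): to k=0 gives 339 → no gain ✓; to k=5 gives 1773 − 20×5 = 1673 → no gain ✓.
High-risk (own payoff 339): to k=5 gives 1773 − 199×5 = 778 → profitable ✗; to k=30 gives 2612 − 199×30 = -3358 → no gain ✓.
5 of the 6 constraints hold; not an equilibrium.

5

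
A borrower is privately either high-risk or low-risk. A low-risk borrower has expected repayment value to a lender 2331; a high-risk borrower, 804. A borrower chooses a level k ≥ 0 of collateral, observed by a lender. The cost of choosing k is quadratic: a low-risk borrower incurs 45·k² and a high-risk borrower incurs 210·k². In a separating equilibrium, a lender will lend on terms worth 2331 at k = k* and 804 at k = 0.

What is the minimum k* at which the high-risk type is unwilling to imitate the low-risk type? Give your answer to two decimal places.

The high-risk type at k = 0 receives 804; imitating at k* yields 2331 − 210·k*².
Indifference: 804 = 2331 − 210·k*², so k*² = (2331 − 804) / 210 ≈ 7.2714.
k* = √7.2714 ≈ 2.70.

2.70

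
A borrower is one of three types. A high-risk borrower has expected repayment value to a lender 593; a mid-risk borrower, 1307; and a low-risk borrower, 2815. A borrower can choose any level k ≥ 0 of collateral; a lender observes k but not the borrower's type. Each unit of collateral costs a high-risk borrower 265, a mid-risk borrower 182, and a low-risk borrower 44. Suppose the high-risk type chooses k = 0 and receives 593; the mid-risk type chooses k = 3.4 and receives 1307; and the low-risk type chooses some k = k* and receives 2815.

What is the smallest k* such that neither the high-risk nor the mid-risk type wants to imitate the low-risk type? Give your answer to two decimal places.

High-risk type (on-path payoff 593) won't mimic when 593 ≥ 2815 − 265·k*, i.e. k* ≥ 8.38.
Mid-risk type (on-path payoff 1307 − 182×3.4 = 688.2) won't mimic when 688.2 ≥ 2815 − 182·k*, i.e. k* ≥ 11.69.
Both must hold, so k* = max(8.38, 11.69) = 11.69. The mid-risk type's constraint binds.

11.69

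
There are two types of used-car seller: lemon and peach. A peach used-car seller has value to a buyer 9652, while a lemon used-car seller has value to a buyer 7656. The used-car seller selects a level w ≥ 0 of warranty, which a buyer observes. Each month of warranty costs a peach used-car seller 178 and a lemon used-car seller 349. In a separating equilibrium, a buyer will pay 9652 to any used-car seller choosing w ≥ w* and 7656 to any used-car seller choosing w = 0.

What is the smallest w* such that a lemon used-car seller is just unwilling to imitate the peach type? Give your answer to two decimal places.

5.72

A lemon used-car seller choosing w = 0 receives 7656.
Imitating at w* instead would pay 9652 at cost 349·w*, netting 9652 − 349·w*.
Indifference: 7656 = 9652 − 349·w*, so w* = (9652 − 7656) / 349 ≈ 5.72.
At w* the lemon type's incentive constraint just binds; the peach type strictly prefers w* since its per-unit cost is lower.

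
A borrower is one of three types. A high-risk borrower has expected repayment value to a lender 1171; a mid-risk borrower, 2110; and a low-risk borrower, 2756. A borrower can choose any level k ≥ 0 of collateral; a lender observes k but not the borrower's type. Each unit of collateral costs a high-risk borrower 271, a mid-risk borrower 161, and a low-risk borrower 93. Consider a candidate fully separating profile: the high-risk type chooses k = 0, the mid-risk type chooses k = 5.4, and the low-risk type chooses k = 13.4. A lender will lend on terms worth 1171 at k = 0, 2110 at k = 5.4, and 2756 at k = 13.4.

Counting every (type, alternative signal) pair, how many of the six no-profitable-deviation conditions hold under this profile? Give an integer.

5

High-risk (own payoff 1171): to k=5.4 gives 2110 − 271×5.4 = 646.6 → no gain ✓; to k=13.4 gives 2756 − 271×13.4 = -875.4 → no gain ✓.
Low-risk (own payoff 2756 − 93×13.4 = 1509.8): to k=0 gives 1171 → no gain ✓; to k=5.4 gives 2110 − 93×5.4 = 1607.8 → profitable ✗.
Mid-risk (own payoff 2110 − 161×5.4 = 1240.6): to k=0 gives 1171 → no gain ✓; to k=13.4 gives 2756 − 161×13.4 = 598.6 → no gain ✓.
5 of the 6 constraints hold; not an equilibrium.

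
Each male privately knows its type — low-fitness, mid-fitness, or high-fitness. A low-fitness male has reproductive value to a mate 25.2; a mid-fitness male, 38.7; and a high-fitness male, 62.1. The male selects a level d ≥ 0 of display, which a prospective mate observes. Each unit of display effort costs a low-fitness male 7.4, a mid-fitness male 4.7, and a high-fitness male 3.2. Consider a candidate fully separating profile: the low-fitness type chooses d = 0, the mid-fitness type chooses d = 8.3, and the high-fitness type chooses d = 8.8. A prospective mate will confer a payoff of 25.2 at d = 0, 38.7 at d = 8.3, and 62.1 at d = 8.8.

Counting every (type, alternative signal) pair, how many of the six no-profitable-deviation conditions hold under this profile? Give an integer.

High-fitness (own payoff 62.1 − 3.2×8.8 = 33.94): to d=0 gives 25.2 → no gain ✓; to d=8.3 gives 38.7 − 3.2×8.3 = 12.14 → no gain ✓.
Low-fitness (own payoff 25.2): to d=8.3 gives 38.7 − 7.4×8.3 = -22.72 → no gain ✓; to d=8.8 gives 62.1 − 7.4×8.8 = -3.02 → no gain ✓.
Mid-fitness (own payoff 38.7 − 4.7×8.3 = -0.31): to d=0 gives 25.2 → profitable ✗; to d=8.8 gives 62.1 − 4.7×8.8 = 20.74 → profitable ✗.
4 of the 6 constraints hold; not an equilibrium.

4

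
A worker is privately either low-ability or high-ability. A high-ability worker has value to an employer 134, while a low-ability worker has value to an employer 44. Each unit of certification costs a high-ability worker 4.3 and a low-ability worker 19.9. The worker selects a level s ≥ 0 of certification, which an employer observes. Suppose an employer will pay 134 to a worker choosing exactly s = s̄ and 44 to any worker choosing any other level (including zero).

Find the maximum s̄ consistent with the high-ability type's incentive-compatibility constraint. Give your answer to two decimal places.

20.93

Choosing s̄ yields the high-ability type 134 − 4.3·s̄; choosing zero yields 44.
The high-ability type is indifferent at 134 − 4.3·s̄ = 44, i.e. s̄ = (134 − 44) / 4.3 ≈ 20.93.
For any s̄ above 20.93 the high-ability type would rather pool at zero, so separation collapses.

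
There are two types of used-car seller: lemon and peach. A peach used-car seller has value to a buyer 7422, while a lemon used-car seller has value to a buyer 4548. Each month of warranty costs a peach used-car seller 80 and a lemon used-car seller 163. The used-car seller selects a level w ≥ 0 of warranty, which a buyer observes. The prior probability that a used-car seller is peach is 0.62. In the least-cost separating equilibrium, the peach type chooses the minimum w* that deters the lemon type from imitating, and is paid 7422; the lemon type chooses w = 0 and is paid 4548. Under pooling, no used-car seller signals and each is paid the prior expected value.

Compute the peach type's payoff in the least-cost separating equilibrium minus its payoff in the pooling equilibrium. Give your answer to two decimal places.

-318.43

Least-cost separating signal: w* solves 4548 = 7422 − 163·w*, so w* = (7422 − 4548)/163 ≈ 17.6319.
Peach type's separating payoff: 7422 − 80 × w* = 7422 − 80 × (7422 − 4548)/163 = 7422 − 229920/163 ≈ 6011.4479.
Pooling payoff: 0.62 × 7422 + 0.38 × 4548 = 6329.88.
Difference: 6011.4479 − 6329.88 = -318.4321, i.e. -318.43 to two decimal places.
The peach type would prefer the pooling outcome.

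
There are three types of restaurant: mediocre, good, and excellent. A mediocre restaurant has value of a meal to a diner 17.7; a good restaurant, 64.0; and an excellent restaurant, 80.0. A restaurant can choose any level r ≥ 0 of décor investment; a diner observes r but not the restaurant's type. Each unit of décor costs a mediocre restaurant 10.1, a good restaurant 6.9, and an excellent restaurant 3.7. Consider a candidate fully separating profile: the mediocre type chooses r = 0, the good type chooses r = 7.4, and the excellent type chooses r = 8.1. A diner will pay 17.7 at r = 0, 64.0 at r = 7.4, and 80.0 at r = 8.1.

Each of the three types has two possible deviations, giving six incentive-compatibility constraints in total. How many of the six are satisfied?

4

Mediocre (own payoff 17.7): to r=7.4 gives 64.0 − 10.1×7.4 = -10.74 → no gain ✓; to r=8.1 gives 80.0 − 10.1×8.1 = -1.81 → no gain ✓.
Good (own payoff 64.0 − 6.9×7.4 = 12.94): to r=0 gives 17.7 → profitable ✗; to r=8.1 gives 80.0 − 6.9×8.1 = 24.11 → profitable ✗.
Excellent (own payoff 80.0 − 3.7×8.1 = 50.03): to r=0 gives 17.7 → no gain ✓; to r=7.4 gives 64.0 − 3.7×7.4 = 36.62 → no gain ✓.
4 of the 6 constraints hold; not an equilibrium.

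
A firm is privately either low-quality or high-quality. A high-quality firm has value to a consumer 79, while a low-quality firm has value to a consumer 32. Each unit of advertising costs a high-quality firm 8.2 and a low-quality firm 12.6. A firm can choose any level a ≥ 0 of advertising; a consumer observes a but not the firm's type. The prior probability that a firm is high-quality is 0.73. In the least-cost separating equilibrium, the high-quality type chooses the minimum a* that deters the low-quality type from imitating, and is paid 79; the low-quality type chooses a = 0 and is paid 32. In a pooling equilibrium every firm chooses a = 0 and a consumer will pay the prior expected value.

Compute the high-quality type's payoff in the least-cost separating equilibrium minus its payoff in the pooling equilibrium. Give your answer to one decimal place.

Least-cost separating signal: a* solves 32 = 79 − 12.6·a*, so a* = (79 − 32)/12.6 ≈ 3.7302.
High-quality type's separating payoff: 79 − 8.2 × a* = 79 − 8.2 × (79 − 32)/12.6 = 79 − 385.4/12.6 ≈ 48.413.
Pooling payoff: 0.73 × 79 + 0.27 × 32 = 66.31.
Difference: 48.413 − 66.31 = -17.897, i.e. -17.9 to one decimal place.
The high-quality type would prefer the pooling outcome.

-17.9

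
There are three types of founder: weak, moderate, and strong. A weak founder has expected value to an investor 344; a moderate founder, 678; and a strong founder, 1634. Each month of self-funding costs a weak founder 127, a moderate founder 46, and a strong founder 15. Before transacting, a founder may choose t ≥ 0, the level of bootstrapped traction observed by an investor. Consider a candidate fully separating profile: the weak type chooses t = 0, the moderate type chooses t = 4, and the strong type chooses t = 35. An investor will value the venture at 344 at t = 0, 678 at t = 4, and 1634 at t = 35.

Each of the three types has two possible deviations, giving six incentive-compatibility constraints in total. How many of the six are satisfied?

Strong (own payoff 1634 − 15×35 = 1109): to t=0 gives 344 → no gain ✓; to t=4 gives 678 − 15×4 = 618 → no gain ✓.
Weak (own payoff 344): to t=4 gives 678 − 127×4 = 170 → no gain ✓; to t=35 gives 1634 − 127×35 = -2811 → no gain ✓.
Moderate (own payoff 678 − 46×4 = 494): to t=0 gives 344 → no gain ✓; to t=35 gives 1634 − 46×35 = 24 → no gain ✓.
6 of the 6 constraints hold; this profile is a separating equilibrium.

6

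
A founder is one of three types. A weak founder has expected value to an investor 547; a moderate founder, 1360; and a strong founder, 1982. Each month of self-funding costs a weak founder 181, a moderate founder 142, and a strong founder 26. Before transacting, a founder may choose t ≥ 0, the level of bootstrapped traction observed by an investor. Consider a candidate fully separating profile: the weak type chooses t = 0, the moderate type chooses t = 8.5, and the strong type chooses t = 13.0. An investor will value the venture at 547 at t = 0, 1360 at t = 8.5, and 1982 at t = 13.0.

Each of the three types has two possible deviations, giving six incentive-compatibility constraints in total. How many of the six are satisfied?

5

Moderate (own payoff 1360 − 142×8.5 = 153): to t=0 gives 547 → profitable ✗; to t=13.0 gives 1982 − 142×13.0 = 136 → no gain ✓.
Strong (own payoff 1982 − 26×13.0 = 1644): to t=0 gives 547 → no gain ✓; to t=8.5 gives 1360 − 26×8.5 = 1139 → no gain ✓.
Weak (own payoff 547): to t=8.5 gives 1360 − 181×8.5 = -178.5 → no gain ✓; to t=13.0 gives 1982 − 181×13.0 = -371 → no gain ✓.
5 of the 6 constraints hold; not an equilibrium.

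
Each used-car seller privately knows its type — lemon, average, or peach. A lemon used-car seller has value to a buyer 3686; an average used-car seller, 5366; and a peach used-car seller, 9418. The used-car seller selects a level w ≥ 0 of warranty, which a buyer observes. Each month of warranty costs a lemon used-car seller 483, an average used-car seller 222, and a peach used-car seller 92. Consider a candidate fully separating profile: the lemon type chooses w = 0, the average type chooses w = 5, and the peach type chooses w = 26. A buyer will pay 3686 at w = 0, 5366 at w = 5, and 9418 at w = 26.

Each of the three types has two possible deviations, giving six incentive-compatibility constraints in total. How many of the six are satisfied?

6

Lemon (own payoff 3686): to w=5 gives 5366 − 483×5 = 2951 → no gain ✓; to w=26 gives 9418 − 483×26 = -3140 → no gain ✓.
Peach (own payoff 9418 − 92×26 = 7026): to w=0 gives 3686 → no gain ✓; to w=5 gives 5366 − 92×5 = 4906 → no gain ✓.
Average (own payoff 5366 − 222×5 = 4256): to w=0 gives 3686 → no gain ✓; to w=26 gives 9418 − 222×26 = 3646 → no gain ✓.
6 of the 6 constraints hold; this profile is a separating equilibrium.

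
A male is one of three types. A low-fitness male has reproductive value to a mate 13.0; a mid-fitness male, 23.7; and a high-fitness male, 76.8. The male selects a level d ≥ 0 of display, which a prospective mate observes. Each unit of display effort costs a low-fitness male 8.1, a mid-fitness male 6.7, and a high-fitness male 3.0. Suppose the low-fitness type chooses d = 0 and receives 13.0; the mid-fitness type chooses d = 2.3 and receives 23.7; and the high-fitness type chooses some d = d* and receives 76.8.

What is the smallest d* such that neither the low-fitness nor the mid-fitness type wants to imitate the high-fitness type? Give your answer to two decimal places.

10.23

Low-fitness type (on-path payoff 13.0) won't mimic when 13.0 ≥ 76.8 − 8.1·d*, i.e. d* ≥ 7.88.
Mid-fitness type (on-path payoff 23.7 − 6.7×2.3 = 8.29) won't mimic when 8.29 ≥ 76.8 − 6.7·d*, i.e. d* ≥ 10.23.
Both must hold, so d* = max(7.88, 10.23) = 10.23. The mid-fitness type's constraint binds.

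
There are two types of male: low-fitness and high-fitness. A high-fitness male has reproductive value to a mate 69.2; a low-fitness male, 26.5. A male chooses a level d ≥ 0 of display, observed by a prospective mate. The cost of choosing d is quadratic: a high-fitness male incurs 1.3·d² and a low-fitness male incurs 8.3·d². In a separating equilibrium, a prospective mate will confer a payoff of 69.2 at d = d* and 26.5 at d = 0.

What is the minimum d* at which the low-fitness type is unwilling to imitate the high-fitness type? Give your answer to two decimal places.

2.27

The low-fitness type at d = 0 receives 26.5; imitating at d* yields 69.2 − 8.3·d*².
Indifference: 26.5 = 69.2 − 8.3·d*², so d*² = (69.2 − 26.5) / 8.3 ≈ 5.1446.
d* = √5.1446 ≈ 2.27.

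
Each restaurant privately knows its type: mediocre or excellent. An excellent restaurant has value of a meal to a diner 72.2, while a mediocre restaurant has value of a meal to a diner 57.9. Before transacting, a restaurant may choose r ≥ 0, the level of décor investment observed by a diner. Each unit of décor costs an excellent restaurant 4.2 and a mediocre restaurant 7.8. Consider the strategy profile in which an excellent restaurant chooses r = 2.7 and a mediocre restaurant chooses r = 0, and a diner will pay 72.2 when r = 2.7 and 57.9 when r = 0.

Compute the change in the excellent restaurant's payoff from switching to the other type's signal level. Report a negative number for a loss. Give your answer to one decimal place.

Playing r = 2.7 the excellent restaurant receives 72.2 − 4.2 × 2.7 = 60.86.
Deviating to r = 0 yields 57.9 instead.
Gain from deviating: 57.9 − 60.86 = -2.96, i.e. -3.0 to one decimal place.
The gain is negative, so the excellent type's incentive-compatibility constraint is satisfied.

-3.0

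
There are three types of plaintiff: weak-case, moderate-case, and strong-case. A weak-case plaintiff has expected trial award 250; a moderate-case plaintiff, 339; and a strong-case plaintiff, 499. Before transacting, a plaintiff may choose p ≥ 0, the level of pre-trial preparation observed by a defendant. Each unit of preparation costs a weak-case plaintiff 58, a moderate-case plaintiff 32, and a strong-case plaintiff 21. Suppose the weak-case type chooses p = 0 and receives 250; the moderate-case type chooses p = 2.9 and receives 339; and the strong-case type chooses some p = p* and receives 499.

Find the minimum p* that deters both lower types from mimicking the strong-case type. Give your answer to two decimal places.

7.90

Moderate-case type (on-path payoff 339 − 32×2.9 = 246.2) won't mimic when 246.2 ≥ 499 − 32·p*, i.e. p* ≥ 7.90.
Weak-case type (on-path payoff 250) won't mimic when 250 ≥ 499 − 58·p*, i.e. p* ≥ 4.29.
Both must hold, so p* = max(4.29, 7.90) = 7.90. The moderate-case type's constraint binds.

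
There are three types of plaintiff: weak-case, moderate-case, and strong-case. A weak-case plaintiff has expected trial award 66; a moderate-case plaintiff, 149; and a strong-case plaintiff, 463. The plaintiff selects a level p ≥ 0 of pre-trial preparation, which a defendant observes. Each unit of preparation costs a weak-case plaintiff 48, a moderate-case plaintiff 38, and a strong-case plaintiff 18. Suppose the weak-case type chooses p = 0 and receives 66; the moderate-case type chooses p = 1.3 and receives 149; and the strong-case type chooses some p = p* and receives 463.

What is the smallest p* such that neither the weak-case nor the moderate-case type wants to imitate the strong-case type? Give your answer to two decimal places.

Moderate-case type (on-path payoff 149 − 38×1.3 = 99.6) won't mimic when 99.6 ≥ 463 − 38·p*, i.e. p* ≥ 9.56.
Weak-case type (on-path payoff 66) won't mimic when 66 ≥ 463 − 48·p*, i.e. p* ≥ 8.27.
Both must hold, so p* = max(8.27, 9.56) = 9.56. The moderate-case type's constraint binds.

9.56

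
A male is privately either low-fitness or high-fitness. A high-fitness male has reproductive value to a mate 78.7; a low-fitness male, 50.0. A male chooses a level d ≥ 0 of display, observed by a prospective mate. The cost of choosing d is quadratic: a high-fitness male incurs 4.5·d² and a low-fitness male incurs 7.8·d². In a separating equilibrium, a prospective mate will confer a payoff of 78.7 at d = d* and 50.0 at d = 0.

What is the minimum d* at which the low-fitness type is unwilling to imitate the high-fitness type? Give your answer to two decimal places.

The low-fitness type at d = 0 receives 50.0; imitating at d* yields 78.7 − 7.8·d*².
Indifference: 50.0 = 78.7 − 7.8·d*², so d*² = (78.7 − 50.0) / 7.8 ≈ 3.6795.
d* = √3.6795 ≈ 1.92.

1.92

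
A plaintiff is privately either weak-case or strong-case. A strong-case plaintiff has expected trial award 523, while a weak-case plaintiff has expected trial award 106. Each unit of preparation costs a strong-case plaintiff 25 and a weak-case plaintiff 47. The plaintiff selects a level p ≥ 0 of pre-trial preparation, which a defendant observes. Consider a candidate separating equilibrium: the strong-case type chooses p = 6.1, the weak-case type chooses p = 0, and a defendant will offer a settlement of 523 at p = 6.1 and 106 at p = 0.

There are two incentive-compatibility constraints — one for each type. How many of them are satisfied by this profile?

1

Strong-case type: signal → 523 − 25 × 6.1 = 370.5; deviate to 0 → 106. IC holds (370.5 ≥ 106).
Weak-case type: stay at 0 → 106; mimic → 523 − 47 × 6.1 = 236.3. IC fails (106 < 236.3).
1 of 2 constraints hold, so this profile is not an equilibrium.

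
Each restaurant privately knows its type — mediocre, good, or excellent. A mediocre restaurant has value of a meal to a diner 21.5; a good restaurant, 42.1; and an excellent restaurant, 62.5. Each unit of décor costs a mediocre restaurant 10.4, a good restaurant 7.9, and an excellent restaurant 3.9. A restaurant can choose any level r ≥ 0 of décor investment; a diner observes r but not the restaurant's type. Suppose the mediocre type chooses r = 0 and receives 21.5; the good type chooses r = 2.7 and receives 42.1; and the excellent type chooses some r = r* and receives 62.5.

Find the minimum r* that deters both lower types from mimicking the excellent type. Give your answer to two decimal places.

5.28

Mediocre type (on-path payoff 21.5) won't mimic when 21.5 ≥ 62.5 − 10.4·r*, i.e. r* ≥ 3.94.
Good type (on-path payoff 42.1 − 7.9×2.7 = 20.77) won't mimic when 20.77 ≥ 62.5 − 7.9·r*, i.e. r* ≥ 5.28.
Both must hold, so r* = max(3.94, 5.28) = 5.28. The good type's constraint binds.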